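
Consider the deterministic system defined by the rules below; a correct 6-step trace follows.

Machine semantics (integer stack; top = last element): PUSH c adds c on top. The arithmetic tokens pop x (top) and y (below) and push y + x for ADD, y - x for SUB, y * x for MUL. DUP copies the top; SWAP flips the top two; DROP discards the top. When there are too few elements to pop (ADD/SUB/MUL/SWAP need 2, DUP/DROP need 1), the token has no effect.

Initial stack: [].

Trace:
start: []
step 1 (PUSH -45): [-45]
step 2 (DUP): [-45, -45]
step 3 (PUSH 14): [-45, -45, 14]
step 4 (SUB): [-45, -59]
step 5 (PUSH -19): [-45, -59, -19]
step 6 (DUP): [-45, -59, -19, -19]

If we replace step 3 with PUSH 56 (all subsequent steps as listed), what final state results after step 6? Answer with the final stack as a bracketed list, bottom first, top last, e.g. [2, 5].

(re-executing from step 3 with the substitution; state before step 3: [-45, -45])
step 3 (PUSH 56): [-45, -45, 56]
step 4 (SUB): [-45, -101]
step 5 (PUSH -19): [-45, -101, -19]
step 6 (DUP): [-45, -101, -19, -19]

[-45, -101, -19, -19]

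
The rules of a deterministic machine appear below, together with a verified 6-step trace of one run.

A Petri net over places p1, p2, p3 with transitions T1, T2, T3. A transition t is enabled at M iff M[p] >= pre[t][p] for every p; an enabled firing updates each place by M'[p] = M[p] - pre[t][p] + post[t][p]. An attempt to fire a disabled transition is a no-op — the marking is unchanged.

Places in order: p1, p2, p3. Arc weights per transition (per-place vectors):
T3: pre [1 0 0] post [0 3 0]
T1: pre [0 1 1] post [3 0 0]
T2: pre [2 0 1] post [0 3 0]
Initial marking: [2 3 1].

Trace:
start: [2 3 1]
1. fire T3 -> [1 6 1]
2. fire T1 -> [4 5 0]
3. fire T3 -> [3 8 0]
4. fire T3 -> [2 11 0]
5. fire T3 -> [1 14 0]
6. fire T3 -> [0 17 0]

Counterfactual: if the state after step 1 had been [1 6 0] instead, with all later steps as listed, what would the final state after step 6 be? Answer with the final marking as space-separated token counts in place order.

state after step 1 := [1 6 0]
2. fire T1 -> [1 6 0]
3. fire T3 -> [0 9 0]
4. fire T3 -> [0 9 0]
5. fire T3 -> [0 9 0]
6. fire T3 -> [0 9 0]

0 9 0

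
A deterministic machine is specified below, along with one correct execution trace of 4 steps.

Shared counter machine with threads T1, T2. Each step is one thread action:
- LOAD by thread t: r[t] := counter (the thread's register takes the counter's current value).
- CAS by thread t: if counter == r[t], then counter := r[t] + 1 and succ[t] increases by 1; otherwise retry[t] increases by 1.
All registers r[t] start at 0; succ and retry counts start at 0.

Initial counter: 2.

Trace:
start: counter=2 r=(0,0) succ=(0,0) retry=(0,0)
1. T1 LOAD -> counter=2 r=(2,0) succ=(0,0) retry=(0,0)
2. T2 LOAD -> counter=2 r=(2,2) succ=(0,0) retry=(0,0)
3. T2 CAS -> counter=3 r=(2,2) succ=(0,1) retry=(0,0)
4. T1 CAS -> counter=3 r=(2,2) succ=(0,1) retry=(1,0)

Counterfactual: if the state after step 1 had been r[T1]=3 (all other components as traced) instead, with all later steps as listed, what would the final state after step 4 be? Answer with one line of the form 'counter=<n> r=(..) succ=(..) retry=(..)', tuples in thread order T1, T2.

state after step 1 := counter=2 r=(3,0) succ=(0,0) retry=(0,0)
2. T2 LOAD -> counter=2 r=(3,2) succ=(0,0) retry=(0,0)
3. T2 CAS -> counter=3 r=(3,2) succ=(0,1) retry=(0,0)
4. T1 CAS -> counter=4 r=(3,2) succ=(1,1) retry=(0,0)

counter=4 r=(3,2) succ=(1,1) retry=(0,0)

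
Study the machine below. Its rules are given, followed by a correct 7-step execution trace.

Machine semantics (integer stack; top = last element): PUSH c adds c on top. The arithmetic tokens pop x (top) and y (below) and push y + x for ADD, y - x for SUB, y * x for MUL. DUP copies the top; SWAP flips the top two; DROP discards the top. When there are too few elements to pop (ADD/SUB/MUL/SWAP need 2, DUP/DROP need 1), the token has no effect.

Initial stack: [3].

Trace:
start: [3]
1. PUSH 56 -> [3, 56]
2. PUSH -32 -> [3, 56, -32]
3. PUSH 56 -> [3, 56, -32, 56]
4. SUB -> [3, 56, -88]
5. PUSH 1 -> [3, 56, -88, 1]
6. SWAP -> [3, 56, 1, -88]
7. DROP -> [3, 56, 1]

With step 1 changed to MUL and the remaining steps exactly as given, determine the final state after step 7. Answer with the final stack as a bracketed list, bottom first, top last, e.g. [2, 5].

(re-executing from step 1 with the substitution; state before step 1: [3])
1. MUL -> [3]
2. PUSH -32 -> [3, -32]
3. PUSH 56 -> [3, -32, 56]
4. SUB -> [3, -88]
5. PUSH 1 -> [3, -88, 1]
6. SWAP -> [3, 1, -88]
7. DROP -> [3, 1]

[3, 1]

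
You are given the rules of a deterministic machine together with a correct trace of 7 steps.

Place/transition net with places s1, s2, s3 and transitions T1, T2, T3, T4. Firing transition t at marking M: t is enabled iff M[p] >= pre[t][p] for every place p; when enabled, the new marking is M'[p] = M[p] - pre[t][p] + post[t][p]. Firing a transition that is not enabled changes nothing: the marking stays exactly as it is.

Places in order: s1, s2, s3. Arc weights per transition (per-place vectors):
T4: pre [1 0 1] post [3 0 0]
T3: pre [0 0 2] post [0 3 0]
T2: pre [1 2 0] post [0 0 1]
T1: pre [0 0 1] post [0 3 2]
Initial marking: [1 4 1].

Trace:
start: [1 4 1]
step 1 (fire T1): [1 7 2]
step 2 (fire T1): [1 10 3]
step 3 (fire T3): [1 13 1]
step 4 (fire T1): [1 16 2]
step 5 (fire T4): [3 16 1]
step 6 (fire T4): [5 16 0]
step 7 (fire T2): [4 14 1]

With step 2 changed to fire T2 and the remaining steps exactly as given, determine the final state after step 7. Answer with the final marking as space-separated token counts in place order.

0 11 2

(re-executing from step 2 with the substitution; state before step 2: [1 7 2])
step 2 (fire T2): [0 5 3]
step 3 (fire T3): [0 8 1]
step 4 (fire T1): [0 11 2]
step 5 (fire T4): [0 11 2]
step 6 (fire T4): [0 11 2]
step 7 (fire T2): [0 11 2]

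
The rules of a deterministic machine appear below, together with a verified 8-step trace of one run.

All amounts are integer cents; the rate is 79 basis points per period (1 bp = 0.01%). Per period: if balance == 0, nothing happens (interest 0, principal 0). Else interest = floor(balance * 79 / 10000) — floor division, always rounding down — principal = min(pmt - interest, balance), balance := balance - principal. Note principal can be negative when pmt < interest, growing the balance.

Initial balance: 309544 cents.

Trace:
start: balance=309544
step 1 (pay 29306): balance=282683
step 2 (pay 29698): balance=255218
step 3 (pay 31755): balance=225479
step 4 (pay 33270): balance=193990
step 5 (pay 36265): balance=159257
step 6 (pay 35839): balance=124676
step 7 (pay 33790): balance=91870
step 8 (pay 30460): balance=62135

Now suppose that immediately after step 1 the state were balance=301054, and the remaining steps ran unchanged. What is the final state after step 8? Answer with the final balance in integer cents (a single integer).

state after step 1 := balance=301054
step 2 (pay 29698): balance=273734
step 3 (pay 31755): balance=244141
step 4 (pay 33270): balance=212799
step 5 (pay 36265): balance=178215
step 6 (pay 35839): balance=143783
step 7 (pay 33790): balance=111128
step 8 (pay 30460): balance=81545

81545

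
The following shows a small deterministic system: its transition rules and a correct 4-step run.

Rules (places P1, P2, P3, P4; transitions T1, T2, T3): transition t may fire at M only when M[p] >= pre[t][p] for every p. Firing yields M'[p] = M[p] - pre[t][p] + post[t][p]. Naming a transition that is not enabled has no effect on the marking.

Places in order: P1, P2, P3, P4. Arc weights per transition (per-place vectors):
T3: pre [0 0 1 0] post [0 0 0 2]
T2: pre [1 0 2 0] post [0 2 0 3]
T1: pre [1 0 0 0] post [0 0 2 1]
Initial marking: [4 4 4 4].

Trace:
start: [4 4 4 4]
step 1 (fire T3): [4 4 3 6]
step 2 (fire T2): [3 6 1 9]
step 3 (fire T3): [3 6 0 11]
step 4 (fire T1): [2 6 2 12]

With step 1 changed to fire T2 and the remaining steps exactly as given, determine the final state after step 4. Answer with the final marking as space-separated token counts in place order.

1 8 2 11

(re-executing from step 1 with the substitution; state before step 1: [4 4 4 4])
step 1 (fire T2): [3 6 2 7]
step 2 (fire T2): [2 8 0 10]
step 3 (fire T3): [2 8 0 10]
step 4 (fire T1): [1 8 2 11]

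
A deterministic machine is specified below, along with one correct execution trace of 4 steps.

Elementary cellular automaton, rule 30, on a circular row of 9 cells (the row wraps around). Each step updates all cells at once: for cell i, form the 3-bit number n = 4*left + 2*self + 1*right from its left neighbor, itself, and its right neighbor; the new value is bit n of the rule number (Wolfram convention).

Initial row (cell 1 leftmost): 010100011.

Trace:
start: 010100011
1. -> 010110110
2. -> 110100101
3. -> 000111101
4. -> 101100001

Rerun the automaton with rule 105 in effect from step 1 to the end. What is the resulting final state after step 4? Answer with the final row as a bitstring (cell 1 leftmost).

011111100

(re-executing steps 1..4 under rule 105; state before step 1: 010100011)
1. -> 101001011
2. -> 110000110
3. -> 110110111
4. -> 011111100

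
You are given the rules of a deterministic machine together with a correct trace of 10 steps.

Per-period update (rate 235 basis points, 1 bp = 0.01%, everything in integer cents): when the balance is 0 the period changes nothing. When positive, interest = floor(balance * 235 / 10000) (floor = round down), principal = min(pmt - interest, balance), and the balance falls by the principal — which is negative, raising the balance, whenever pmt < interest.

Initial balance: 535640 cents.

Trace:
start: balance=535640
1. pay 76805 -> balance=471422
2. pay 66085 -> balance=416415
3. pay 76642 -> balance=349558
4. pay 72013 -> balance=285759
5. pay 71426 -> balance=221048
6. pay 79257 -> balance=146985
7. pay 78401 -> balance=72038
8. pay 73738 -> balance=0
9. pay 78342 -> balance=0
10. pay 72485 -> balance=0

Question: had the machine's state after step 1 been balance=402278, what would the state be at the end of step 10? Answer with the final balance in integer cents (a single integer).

state after step 1 := balance=402278
2. pay 66085 -> balance=345646
3. pay 76642 -> balance=277126
4. pay 72013 -> balance=211625
5. pay 71426 -> balance=145172
6. pay 79257 -> balance=69326
7. pay 78401 -> balance=0
8. pay 73738 -> balance=0
9. pay 78342 -> balance=0
10. pay 72485 -> balance=0

0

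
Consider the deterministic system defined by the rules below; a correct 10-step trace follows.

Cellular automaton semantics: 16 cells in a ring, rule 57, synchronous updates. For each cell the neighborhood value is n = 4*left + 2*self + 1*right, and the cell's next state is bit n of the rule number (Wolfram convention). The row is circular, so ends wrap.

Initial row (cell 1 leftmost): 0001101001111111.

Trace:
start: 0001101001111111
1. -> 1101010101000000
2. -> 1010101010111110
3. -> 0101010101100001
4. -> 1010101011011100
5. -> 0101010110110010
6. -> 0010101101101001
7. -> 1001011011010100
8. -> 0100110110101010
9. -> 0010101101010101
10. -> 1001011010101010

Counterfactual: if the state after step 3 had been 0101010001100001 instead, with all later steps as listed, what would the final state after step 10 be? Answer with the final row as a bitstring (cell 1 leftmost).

state after step 3 := 0101010001100001
4. -> 1010101101011100
5. -> 0101011010110010
6. -> 0010110101101001
7. -> 1001101011010100
8. -> 0101010110101010
9. -> 0010101101010101
10. -> 1001011010101010

1001011010101010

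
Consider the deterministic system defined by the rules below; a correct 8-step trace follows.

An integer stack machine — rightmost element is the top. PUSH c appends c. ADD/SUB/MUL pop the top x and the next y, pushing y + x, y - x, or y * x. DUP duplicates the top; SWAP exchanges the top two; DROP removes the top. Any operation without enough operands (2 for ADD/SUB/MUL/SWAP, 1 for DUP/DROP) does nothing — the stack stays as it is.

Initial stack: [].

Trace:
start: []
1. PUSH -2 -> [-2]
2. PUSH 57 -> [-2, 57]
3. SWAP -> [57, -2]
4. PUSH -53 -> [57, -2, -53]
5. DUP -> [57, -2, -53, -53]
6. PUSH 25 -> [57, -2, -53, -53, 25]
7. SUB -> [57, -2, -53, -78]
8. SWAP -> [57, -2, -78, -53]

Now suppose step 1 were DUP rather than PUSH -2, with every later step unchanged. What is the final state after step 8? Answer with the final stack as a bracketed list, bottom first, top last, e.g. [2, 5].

[57, -78, -53]

(re-executing from step 1 with the substitution; state before step 1: [])
1. DUP -> []
2. PUSH 57 -> [57]
3. SWAP -> [57]
4. PUSH -53 -> [57, -53]
5. DUP -> [57, -53, -53]
6. PUSH 25 -> [57, -53, -53, 25]
7. SUB -> [57, -53, -78]
8. SWAP -> [57, -78, -53]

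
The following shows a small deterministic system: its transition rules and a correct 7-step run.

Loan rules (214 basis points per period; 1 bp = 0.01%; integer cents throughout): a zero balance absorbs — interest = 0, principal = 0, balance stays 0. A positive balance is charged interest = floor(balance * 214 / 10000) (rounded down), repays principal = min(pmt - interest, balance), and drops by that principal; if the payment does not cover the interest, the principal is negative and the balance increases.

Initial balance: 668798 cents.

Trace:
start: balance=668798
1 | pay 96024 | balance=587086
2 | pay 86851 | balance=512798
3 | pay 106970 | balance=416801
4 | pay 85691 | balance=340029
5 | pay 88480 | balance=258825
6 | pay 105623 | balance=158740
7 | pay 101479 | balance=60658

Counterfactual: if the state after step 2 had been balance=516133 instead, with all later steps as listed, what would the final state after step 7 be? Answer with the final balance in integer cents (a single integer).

state after step 2 := balance=516133
3 | pay 106970 | balance=420208
4 | pay 85691 | balance=343509
5 | pay 88480 | balance=262380
6 | pay 105623 | balance=162371
7 | pay 101479 | balance=64366

64366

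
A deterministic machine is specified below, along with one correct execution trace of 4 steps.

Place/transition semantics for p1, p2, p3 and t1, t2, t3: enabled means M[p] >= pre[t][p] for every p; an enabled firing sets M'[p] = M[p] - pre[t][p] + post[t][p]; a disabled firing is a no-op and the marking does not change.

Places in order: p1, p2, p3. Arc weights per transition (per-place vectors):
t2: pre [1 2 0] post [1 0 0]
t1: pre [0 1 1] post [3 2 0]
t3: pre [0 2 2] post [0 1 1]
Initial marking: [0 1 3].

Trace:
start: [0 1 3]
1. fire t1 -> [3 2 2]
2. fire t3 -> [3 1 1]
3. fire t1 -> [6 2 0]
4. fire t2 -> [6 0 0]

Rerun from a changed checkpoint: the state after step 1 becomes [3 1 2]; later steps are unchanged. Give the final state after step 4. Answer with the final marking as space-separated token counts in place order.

state after step 1 := [3 1 2]
2. fire t3 -> [3 1 2]
3. fire t1 -> [6 2 1]
4. fire t2 -> [6 0 1]

6 0 1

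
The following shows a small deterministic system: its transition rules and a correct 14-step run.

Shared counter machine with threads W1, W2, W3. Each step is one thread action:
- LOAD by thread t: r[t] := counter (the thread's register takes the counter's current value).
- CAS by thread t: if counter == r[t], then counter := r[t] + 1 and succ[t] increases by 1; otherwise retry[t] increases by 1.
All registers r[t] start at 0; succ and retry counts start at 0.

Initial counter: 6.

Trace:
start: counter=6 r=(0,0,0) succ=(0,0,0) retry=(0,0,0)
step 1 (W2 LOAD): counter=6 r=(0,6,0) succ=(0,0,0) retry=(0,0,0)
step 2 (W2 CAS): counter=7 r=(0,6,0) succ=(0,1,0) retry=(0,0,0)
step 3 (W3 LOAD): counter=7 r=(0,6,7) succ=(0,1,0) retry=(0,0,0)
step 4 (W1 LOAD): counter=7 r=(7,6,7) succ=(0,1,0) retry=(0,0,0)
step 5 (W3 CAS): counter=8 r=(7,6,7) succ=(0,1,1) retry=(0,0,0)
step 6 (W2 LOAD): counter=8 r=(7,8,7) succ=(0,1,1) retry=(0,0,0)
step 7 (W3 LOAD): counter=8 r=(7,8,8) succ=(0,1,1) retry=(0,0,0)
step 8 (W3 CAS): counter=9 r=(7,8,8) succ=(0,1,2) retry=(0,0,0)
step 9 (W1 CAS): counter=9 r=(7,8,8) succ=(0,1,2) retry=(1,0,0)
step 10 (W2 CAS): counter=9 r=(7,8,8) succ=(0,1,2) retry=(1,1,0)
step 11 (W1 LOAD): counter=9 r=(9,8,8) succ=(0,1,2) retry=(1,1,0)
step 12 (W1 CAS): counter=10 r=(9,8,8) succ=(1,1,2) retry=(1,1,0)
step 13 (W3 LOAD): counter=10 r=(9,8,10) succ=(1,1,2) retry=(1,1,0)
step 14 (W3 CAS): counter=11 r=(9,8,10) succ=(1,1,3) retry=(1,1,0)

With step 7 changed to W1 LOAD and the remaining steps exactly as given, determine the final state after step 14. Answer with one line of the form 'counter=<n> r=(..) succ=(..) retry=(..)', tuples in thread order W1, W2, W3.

(re-executing from step 7 with the substitution; state before step 7: counter=8 r=(7,8,7) succ=(0,1,1) retry=(0,0,0))
step 7 (W1 LOAD): counter=8 r=(8,8,7) succ=(0,1,1) retry=(0,0,0)
step 8 (W3 CAS): counter=8 r=(8,8,7) succ=(0,1,1) retry=(0,0,1)
step 9 (W1 CAS): counter=9 r=(8,8,7) succ=(1,1,1) retry=(0,0,1)
step 10 (W2 CAS): counter=9 r=(8,8,7) succ=(1,1,1) retry=(0,1,1)
step 11 (W1 LOAD): counter=9 r=(9,8,7) succ=(1,1,1) retry=(0,1,1)
step 12 (W1 CAS): counter=10 r=(9,8,7) succ=(2,1,1) retry=(0,1,1)
step 13 (W3 LOAD): counter=10 r=(9,8,10) succ=(2,1,1) retry=(0,1,1)
step 14 (W3 CAS): counter=11 r=(9,8,10) succ=(2,1,2) retry=(0,1,1)

counter=11 r=(9,8,10) succ=(2,1,2) retry=(0,1,1)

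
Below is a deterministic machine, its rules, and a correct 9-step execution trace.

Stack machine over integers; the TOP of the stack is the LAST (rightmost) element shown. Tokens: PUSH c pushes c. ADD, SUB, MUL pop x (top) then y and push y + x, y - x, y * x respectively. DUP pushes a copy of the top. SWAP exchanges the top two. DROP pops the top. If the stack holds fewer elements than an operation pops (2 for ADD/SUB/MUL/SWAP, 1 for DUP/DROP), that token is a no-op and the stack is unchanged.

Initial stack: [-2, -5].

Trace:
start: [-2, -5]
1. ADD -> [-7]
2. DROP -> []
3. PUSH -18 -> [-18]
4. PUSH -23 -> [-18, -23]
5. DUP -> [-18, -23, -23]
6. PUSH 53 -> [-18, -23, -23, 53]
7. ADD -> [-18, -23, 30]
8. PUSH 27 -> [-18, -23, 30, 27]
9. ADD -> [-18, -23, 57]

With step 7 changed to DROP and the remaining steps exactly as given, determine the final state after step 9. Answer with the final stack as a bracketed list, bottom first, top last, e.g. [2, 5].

(re-executing from step 7 with the substitution; state before step 7: [-18, -23, -23, 53])
7. DROP -> [-18, -23, -23]
8. PUSH 27 -> [-18, -23, -23, 27]
9. ADD -> [-18, -23, 4]

[-18, -23, 4]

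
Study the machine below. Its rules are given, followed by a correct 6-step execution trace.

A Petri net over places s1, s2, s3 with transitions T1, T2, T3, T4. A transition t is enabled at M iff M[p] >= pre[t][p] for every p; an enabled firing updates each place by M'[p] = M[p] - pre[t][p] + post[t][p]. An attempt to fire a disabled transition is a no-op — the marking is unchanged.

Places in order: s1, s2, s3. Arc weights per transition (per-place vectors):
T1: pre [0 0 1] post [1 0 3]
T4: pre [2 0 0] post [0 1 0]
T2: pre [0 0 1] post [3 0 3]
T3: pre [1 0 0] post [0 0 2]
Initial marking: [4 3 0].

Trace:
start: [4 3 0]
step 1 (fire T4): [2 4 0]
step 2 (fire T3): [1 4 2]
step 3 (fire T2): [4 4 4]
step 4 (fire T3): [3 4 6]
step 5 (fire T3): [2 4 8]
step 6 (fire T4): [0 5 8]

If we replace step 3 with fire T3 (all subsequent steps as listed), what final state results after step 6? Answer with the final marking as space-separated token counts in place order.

(re-executing from step 3 with the substitution; state before step 3: [1 4 2])
step 3 (fire T3): [0 4 4]
step 4 (fire T3): [0 4 4]
step 5 (fire T3): [0 4 4]
step 6 (fire T4): [0 4 4]

0 4 4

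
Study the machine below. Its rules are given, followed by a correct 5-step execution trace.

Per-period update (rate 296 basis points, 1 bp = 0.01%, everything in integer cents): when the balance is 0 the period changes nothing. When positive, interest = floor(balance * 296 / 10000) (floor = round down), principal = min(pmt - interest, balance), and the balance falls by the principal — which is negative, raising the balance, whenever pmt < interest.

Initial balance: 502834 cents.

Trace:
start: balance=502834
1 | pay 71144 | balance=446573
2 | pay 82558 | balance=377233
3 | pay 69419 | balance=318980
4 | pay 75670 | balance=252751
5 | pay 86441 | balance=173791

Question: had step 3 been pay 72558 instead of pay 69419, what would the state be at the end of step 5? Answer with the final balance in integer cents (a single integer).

170463

(re-executing from step 3 with the substitution; state before step 3: balance=377233)
3 | pay 72558 | balance=315841
4 | pay 75670 | balance=249519
5 | pay 86441 | balance=170463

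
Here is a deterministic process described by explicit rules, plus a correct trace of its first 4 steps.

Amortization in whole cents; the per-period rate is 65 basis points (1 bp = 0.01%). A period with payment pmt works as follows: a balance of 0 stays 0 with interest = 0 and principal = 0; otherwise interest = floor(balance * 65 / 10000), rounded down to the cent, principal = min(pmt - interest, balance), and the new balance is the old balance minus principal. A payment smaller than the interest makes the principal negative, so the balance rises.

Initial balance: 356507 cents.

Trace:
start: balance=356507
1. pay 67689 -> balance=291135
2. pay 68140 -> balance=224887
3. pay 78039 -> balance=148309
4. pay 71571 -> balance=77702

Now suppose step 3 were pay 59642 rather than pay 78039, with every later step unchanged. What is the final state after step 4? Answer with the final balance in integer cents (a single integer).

96218

(re-executing from step 3 with the substitution; state before step 3: balance=224887)
3. pay 59642 -> balance=166706
4. pay 71571 -> balance=96218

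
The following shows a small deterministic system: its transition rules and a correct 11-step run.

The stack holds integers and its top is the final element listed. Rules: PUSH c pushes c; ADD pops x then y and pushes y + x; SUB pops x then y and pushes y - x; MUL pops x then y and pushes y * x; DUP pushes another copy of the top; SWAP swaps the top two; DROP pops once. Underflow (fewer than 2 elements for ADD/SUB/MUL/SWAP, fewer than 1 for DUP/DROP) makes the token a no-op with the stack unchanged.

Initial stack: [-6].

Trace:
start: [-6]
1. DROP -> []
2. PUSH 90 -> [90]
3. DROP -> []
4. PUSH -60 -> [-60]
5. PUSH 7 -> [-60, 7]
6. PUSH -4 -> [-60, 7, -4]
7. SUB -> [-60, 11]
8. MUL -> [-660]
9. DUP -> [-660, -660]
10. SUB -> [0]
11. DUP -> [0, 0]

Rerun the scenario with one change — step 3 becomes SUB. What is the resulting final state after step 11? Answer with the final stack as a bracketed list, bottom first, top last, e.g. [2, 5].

(re-executing from step 3 with the substitution; state before step 3: [90])
3. SUB -> [90]
4. PUSH -60 -> [90, -60]
5. PUSH 7 -> [90, -60, 7]
6. PUSH -4 -> [90, -60, 7, -4]
7. SUB -> [90, -60, 11]
8. MUL -> [90, -660]
9. DUP -> [90, -660, -660]
10. SUB -> [90, 0]
11. DUP -> [90, 0, 0]

[90, 0, 0]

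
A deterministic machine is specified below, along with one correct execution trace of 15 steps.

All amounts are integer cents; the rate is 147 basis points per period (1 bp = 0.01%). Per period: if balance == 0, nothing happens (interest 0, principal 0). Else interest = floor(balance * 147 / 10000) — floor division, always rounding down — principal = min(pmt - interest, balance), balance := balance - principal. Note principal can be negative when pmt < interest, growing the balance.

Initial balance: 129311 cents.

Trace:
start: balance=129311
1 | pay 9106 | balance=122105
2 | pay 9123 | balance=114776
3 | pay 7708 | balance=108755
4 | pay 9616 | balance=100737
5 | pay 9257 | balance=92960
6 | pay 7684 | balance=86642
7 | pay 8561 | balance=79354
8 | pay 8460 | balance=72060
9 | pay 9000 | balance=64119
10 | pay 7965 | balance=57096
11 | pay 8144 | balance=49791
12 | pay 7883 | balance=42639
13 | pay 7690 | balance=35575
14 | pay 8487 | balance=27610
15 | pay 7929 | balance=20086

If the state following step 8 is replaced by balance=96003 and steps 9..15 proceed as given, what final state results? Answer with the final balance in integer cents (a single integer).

46605

state after step 8 := balance=96003
9 | pay 9000 | balance=88414
10 | pay 7965 | balance=81748
11 | pay 8144 | balance=74805
12 | pay 7883 | balance=68021
13 | pay 7690 | balance=61330
14 | pay 8487 | balance=53744
15 | pay 7929 | balance=46605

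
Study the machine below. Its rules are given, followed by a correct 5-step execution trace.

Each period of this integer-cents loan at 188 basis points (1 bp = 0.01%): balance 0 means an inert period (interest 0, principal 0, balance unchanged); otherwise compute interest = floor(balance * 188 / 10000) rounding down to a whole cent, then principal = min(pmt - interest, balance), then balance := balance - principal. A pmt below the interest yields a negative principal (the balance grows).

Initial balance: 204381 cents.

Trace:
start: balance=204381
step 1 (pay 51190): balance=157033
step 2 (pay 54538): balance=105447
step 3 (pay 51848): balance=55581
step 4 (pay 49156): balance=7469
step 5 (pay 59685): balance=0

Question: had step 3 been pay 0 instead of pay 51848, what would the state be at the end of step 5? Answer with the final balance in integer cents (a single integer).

(re-executing from step 3 with the substitution; state before step 3: balance=105447)
step 3 (pay 0): balance=107429
step 4 (pay 49156): balance=60292
step 5 (pay 59685): balance=1740

1740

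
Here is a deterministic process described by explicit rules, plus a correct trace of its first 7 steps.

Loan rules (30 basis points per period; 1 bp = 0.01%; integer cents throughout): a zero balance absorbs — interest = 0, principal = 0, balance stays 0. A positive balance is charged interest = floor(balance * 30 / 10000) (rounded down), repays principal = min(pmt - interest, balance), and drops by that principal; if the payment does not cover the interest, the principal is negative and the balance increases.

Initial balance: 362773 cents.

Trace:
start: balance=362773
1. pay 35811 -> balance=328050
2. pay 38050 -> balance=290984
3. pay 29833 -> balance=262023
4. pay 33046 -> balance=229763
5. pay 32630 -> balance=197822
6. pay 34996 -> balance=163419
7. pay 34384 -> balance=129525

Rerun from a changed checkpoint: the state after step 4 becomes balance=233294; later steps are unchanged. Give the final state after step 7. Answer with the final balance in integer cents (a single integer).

133087

state after step 4 := balance=233294
5. pay 32630 -> balance=201363
6. pay 34996 -> balance=166971
7. pay 34384 -> balance=133087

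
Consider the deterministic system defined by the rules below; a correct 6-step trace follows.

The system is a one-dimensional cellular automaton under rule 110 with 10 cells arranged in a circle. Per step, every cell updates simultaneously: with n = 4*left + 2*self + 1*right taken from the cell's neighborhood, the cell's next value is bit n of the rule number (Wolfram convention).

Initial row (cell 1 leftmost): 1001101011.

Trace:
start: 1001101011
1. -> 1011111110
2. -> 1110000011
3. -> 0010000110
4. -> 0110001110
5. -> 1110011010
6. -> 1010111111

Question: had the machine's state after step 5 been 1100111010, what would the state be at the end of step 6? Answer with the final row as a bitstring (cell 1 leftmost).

state after step 5 := 1100111010
6. -> 1101101111

1101101111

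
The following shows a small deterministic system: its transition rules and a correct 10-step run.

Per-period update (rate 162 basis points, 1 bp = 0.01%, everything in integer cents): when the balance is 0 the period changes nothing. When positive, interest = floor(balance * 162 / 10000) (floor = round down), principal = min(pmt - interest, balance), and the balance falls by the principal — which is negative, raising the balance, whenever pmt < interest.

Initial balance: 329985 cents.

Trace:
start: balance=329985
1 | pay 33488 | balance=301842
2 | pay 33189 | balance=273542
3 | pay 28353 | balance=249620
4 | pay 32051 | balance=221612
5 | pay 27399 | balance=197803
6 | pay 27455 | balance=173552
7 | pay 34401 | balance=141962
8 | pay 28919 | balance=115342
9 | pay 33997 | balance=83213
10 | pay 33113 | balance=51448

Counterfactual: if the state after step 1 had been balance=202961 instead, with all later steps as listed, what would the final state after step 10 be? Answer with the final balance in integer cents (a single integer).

0

state after step 1 := balance=202961
2 | pay 33189 | balance=173059
3 | pay 28353 | balance=147509
4 | pay 32051 | balance=117847
5 | pay 27399 | balance=92357
6 | pay 27455 | balance=66398
7 | pay 34401 | balance=33072
8 | pay 28919 | balance=4688
9 | pay 33997 | balance=0
10 | pay 33113 | balance=0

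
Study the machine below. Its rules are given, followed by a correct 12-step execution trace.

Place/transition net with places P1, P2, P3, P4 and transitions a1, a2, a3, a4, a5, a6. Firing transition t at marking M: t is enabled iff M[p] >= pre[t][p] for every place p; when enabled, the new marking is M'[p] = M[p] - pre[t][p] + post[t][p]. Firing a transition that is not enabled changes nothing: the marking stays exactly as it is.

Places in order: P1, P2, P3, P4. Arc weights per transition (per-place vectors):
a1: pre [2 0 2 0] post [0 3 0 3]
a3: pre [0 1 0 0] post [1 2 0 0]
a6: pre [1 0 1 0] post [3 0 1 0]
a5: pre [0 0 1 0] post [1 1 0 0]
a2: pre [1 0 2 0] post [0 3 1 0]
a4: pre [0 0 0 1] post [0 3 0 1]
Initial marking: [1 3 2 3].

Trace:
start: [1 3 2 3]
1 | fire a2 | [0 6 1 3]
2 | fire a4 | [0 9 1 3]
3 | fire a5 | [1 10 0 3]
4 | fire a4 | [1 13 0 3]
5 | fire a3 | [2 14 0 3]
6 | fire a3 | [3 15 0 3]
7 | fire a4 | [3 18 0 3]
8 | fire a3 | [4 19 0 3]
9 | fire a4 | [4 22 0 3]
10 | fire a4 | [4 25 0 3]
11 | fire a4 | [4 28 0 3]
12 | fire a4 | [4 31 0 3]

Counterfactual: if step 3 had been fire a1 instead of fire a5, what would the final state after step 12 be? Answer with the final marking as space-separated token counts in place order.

(re-executing from step 3 with the substitution; state before step 3: [0 9 1 3])
3 | fire a1 | [0 9 1 3]
4 | fire a4 | [0 12 1 3]
5 | fire a3 | [1 13 1 3]
6 | fire a3 | [2 14 1 3]
7 | fire a4 | [2 17 1 3]
8 | fire a3 | [3 18 1 3]
9 | fire a4 | [3 21 1 3]
10 | fire a4 | [3 24 1 3]
11 | fire a4 | [3 27 1 3]
12 | fire a4 | [3 30 1 3]

3 30 1 3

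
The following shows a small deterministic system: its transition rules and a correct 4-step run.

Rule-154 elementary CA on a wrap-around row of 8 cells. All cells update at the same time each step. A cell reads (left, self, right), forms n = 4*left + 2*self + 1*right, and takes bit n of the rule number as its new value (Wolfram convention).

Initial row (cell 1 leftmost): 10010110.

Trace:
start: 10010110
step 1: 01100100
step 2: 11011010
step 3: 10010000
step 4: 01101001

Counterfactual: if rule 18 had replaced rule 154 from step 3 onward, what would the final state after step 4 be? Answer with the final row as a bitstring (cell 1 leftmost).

00000000

(re-executing steps 3..4 under rule 18; state before step 3: 11011010)
step 3: 00000000
step 4: 00000000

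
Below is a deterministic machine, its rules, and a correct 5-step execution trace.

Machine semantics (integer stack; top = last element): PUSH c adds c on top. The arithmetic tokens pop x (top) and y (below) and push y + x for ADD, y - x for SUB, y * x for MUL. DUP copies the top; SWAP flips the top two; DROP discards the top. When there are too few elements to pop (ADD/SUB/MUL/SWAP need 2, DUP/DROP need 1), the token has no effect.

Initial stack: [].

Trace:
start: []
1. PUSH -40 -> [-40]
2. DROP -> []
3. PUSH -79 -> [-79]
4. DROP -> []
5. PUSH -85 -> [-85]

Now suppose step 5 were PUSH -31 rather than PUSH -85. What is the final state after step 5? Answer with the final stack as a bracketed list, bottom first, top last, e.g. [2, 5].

(re-executing from step 5 with the substitution; state before step 5: [])
5. PUSH -31 -> [-31]

[-31]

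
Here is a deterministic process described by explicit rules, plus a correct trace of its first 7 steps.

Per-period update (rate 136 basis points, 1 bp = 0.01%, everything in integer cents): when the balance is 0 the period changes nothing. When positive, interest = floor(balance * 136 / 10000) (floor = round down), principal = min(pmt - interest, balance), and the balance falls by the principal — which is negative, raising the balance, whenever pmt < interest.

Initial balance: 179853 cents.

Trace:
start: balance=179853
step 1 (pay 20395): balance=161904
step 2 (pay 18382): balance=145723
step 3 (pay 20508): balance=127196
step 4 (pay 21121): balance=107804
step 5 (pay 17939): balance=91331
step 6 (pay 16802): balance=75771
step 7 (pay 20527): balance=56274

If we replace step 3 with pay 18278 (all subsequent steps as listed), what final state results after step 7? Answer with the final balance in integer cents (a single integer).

(re-executing from step 3 with the substitution; state before step 3: balance=145723)
step 3 (pay 18278): balance=129426
step 4 (pay 21121): balance=110065
step 5 (pay 17939): balance=93622
step 6 (pay 16802): balance=78093
step 7 (pay 20527): balance=58628

58628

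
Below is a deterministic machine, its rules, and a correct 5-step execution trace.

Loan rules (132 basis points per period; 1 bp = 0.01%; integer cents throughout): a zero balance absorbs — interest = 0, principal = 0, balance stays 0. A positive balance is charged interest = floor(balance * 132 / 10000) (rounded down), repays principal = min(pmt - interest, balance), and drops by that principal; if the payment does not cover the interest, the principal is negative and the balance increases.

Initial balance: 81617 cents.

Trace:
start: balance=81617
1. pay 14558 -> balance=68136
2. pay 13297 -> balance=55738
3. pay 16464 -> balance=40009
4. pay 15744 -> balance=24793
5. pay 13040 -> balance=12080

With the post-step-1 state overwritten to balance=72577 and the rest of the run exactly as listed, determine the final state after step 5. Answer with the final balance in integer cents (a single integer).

16761

state after step 1 := balance=72577
2. pay 13297 -> balance=60238
3. pay 16464 -> balance=44569
4. pay 15744 -> balance=29413
5. pay 13040 -> balance=16761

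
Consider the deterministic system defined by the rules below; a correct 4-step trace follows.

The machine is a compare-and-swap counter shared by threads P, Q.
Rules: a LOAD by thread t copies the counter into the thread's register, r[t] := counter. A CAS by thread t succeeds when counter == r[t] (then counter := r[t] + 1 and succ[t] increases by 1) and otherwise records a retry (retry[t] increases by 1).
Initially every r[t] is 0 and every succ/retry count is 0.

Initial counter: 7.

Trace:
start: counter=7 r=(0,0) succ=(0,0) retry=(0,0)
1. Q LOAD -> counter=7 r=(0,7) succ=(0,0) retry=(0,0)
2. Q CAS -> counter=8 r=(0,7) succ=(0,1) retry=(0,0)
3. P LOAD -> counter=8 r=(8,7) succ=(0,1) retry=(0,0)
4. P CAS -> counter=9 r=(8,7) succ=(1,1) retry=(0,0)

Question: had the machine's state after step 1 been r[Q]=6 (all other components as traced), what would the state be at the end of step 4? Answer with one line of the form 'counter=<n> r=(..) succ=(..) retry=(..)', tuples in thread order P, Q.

counter=8 r=(7,6) succ=(1,0) retry=(0,1)

state after step 1 := counter=7 r=(0,6) succ=(0,0) retry=(0,0)
2. Q CAS -> counter=7 r=(0,6) succ=(0,0) retry=(0,1)
3. P LOAD -> counter=7 r=(7,6) succ=(0,0) retry=(0,1)
4. P CAS -> counter=8 r=(7,6) succ=(1,0) retry=(0,1)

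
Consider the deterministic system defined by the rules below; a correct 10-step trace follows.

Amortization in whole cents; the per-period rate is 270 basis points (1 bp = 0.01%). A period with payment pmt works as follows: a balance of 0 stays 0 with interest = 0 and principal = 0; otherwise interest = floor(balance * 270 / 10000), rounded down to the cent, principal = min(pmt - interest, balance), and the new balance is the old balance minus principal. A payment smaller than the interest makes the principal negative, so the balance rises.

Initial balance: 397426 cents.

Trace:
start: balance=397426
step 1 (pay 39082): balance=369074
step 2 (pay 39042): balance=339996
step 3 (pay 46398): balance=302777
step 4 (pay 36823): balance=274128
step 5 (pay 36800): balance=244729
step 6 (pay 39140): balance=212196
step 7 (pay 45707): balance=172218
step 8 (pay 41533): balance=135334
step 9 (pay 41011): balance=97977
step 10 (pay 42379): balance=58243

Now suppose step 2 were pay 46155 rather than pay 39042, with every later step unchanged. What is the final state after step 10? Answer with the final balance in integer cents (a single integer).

49439

(re-executing from step 2 with the substitution; state before step 2: balance=369074)
step 2 (pay 46155): balance=332883
step 3 (pay 46398): balance=295472
step 4 (pay 36823): balance=266626
step 5 (pay 36800): balance=237024
step 6 (pay 39140): balance=204283
step 7 (pay 45707): balance=164091
step 8 (pay 41533): balance=126988
step 9 (pay 41011): balance=89405
step 10 (pay 42379): balance=49439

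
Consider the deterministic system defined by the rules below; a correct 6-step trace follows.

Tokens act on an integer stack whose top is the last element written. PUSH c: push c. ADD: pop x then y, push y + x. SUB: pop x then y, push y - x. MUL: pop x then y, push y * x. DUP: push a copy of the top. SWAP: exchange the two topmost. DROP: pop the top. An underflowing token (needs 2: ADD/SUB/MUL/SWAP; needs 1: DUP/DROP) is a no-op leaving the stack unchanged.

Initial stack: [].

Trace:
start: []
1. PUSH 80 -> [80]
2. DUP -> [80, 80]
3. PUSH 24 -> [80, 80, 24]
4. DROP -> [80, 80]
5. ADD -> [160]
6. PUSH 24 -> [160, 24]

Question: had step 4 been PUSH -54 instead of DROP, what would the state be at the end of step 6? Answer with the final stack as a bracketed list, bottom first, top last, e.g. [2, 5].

[80, 80, -30, 24]

(re-executing from step 4 with the substitution; state before step 4: [80, 80, 24])
4. PUSH -54 -> [80, 80, 24, -54]
5. ADD -> [80, 80, -30]
6. PUSH 24 -> [80, 80, -30, 24]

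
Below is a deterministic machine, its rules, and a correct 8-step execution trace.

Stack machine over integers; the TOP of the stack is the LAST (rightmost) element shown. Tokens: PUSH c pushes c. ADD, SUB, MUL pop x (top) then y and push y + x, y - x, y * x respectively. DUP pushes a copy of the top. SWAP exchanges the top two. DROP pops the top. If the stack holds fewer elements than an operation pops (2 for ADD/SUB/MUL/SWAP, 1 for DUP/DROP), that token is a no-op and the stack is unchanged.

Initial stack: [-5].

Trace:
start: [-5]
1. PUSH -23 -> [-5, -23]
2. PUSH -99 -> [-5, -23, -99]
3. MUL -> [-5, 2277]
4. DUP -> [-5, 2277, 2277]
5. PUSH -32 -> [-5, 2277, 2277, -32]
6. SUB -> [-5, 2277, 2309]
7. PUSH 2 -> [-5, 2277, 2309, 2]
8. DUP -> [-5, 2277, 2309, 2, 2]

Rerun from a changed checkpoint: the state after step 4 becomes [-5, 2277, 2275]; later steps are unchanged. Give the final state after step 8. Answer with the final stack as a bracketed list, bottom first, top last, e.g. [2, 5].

[-5, 2277, 2307, 2, 2]

state after step 4 := [-5, 2277, 2275]
5. PUSH -32 -> [-5, 2277, 2275, -32]
6. SUB -> [-5, 2277, 2307]
7. PUSH 2 -> [-5, 2277, 2307, 2]
8. DUP -> [-5, 2277, 2307, 2, 2]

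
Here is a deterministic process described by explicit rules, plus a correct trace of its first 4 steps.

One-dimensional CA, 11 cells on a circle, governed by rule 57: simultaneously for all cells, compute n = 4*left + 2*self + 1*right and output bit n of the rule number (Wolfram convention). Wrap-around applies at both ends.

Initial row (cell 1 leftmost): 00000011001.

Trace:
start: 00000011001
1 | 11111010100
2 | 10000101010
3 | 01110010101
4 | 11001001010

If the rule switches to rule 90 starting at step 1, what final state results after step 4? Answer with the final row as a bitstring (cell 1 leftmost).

10100010001

(re-executing steps 1..4 under rule 90; state before step 1: 00000011001)
1 | 10000111110
2 | 01001100010
3 | 10111110101
4 | 10100010001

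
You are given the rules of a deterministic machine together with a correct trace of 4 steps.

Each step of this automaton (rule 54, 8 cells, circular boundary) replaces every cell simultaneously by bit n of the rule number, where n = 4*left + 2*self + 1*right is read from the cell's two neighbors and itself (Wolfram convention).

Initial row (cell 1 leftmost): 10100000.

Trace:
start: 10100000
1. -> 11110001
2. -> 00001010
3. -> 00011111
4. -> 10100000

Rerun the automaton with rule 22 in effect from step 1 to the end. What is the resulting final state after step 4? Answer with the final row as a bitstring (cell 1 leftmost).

(re-executing steps 1..4 under rule 22; state before step 1: 10100000)
1. -> 10110001
2. -> 00001010
3. -> 00011011
4. -> 10100000

10100000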